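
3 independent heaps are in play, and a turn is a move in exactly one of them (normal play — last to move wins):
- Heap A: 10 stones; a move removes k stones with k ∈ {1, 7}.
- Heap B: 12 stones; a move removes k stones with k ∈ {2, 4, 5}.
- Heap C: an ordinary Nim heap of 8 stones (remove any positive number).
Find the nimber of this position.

Build the Grundy sequence for heap A with g(k) = mex{g(k−s) : s ∈ {1, 7}, s ≤ k}:
k:     0  1  2  3  4  5  6  7  8  9 10
g(k):  0  1  0  1  0  1  0  1  0  1  0
So g(10) = 0.
Build the Grundy sequence for heap B with g(k) = mex{g(k−s) : s ∈ {2, 4, 5}, s ≤ k}:
g(0) = mex{} = 0
g(1) = mex{} = 0
g(2) = mex{0} = 1
g(3) = mex{0} = 1
g(4) = mex{0,1} = 2
g(5) = mex{0,1} = 2
g(6) = mex{0,1,2} = 3
g(7) = mex{1,2} = 0
g(8) = mex{1,2,3} = 0
g(9) = mex{0,2} = 1
g(10) = mex{0,2,3} = 1
g(11) = mex{0,1,3} = 2
g(12) = mex{0,1} = 2
So g(12) = 2.
Heap C is a plain Nim heap of size 8, so its Grundy value is 8.
By the Sprague-Grundy theorem, the Grundy value of a sum of independent games is the XOR of the component values.
Combined value = 0 ⊕ 2 ⊕ 8 = 10.

10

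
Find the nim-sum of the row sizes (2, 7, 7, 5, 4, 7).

Write each in binary and XOR column by column:
  010  (2)
  111  (7)
  111  (7)
  101  (5)
  100  (4)
  111  (7)
  ---
  100  (4)

4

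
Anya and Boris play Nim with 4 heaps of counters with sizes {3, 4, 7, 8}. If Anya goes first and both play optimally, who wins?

Nim-sum: 3 XOR 4 XOR 7 XOR 8 = 8.
The nim-sum is 8 ≠ 0, so this is an N-position: the player to move can win; Anya has a winning move.

Anya wins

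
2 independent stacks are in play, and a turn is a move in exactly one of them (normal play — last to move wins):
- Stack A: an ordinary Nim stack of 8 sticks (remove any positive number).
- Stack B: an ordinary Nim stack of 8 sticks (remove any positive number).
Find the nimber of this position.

Stack A is a plain Nim stack of size 8, so its Grundy value is 8.
Stack B is a plain Nim stack of size 8, so its Grundy value is 8.
By the Sprague-Grundy theorem, the Grundy value of a sum of independent games is the XOR of the component values.
Combined value = 8 XOR 8 = 0.

0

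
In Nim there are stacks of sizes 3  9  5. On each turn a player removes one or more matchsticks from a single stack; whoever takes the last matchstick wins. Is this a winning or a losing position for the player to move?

Write each in binary and XOR column by column:
  0011  (3)
  1001  (9)
  0101  (5)
  ----
  1111  (15)
The nim-sum is 15 ≠ 0, so this is an N-position: the player to move can win.

Winning position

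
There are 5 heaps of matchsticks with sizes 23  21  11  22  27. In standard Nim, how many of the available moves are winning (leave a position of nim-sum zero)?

3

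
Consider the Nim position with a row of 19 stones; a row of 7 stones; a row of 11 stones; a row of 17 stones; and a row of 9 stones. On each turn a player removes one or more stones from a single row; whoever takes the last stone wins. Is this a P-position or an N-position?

N-position

Write each in binary and XOR column by column:
  10011  (19)
  00111  (7)
  01011  (11)
  10001  (17)
  01001  (9)
  -----
  00111  (7)
The nim-sum is 7 ≠ 0, so this is an N-position: the player to move can win.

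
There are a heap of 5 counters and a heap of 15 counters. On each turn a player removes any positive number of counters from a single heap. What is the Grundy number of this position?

Write each in binary and XOR column by column:
  0101  (5)
  1111  (15)
  ----
  1010  (10)

10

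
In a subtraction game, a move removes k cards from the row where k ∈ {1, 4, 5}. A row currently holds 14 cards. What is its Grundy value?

Compute g(0), g(1), … for moves {1, 4, 5}:
k:     0  1  2  3  4  5  6  7  8  9 10 11 12 13 14
g(k):  0  1  0  1  2  3  2  3  0  1  0  1  2  3  2
So g(14) = 2.

2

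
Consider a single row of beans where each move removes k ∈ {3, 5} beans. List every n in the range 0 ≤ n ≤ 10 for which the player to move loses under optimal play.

0, 1, 2, 8, 9, 10

Grundy values for subtraction set {3, 5}:
k:     0  1  2  3  4  5  6  7  8  9 10
g(k):  0  0  0  1  1  1  2  2  0  0  0
The P-positions (g = 0) in 0..10 are 0, 1, 2, 8, 9, 10.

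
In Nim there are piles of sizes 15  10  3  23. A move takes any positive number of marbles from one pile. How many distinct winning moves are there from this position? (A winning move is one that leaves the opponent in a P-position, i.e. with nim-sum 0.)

Bitwise XOR of the heap sizes:
  01111  (15)
  01010  (10)
  00011  (3)
  10111  (23)
  -----
  10001  (17)
The overall nim-sum is X = 17. A pile of size p has a winning move iff p XOR X < p (reduce it to p XOR X).
  15: 15 XOR 17 = 30 ≥ 15 — no move.
  10: 10 XOR 17 = 27 ≥ 10 — no move.
  3: 3 XOR 17 = 18 ≥ 3 — no move.
  23: 23 XOR 17 = 6 < 23 — winning move (to 6).
That gives 1 winning move.

1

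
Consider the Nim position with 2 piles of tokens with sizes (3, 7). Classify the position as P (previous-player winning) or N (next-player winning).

In binary:
  011  (3)
  111  (7)
  ---
  100  (4)
The nim-sum is 4 ≠ 0, so this is an N-position: the player to move can win.

N-position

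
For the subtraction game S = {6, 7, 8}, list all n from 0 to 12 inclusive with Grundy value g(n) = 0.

0, 1, 2, 3, 4, 5

Compute g(0), g(1), … for moves {6, 7, 8}:
g(0) = mex{} = 0
g(1) = mex{} = 0
g(2) = mex{} = 0
g(3) = mex{} = 0
g(4) = mex{} = 0
g(5) = mex{} = 0
g(6) = mex{0} = 1
g(7) = mex{0} = 1
g(8) = mex{0} = 1
g(9) = mex{0} = 1
g(10) = mex{0} = 1
g(11) = mex{0} = 1
g(12) = mex{0,1} = 2
The P-positions (g = 0) in 0..12 are 0, 1, 2, 3, 4, 5.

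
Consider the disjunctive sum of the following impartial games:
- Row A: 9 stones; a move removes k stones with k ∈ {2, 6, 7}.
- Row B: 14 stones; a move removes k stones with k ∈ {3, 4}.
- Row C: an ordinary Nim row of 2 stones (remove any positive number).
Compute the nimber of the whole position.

2

Build the Grundy sequence for row A with g(k) = mex{g(k−s) : s ∈ {2, 6, 7}, s ≤ k}:
g(0) = mex{} = 0
g(1) = mex{} = 0
g(2) = mex{0} = 1
g(3) = mex{0} = 1
g(4) = mex{1} = 0
g(5) = mex{1} = 0
g(6) = mex{0} = 1
g(7) = mex{0} = 1
g(8) = mex{0,1} = 2
g(9) = mex{1} = 0
So g(9) = 0.
Grundy values for row B (subtraction set {3, 4}):
k:     0  1  2  3  4  5  6  7  8  9 10 11 12 13 14
g(k):  0  0  0  1  1  1  2  0  0  0  1  1  1  2  0
So g(14) = 0.
Row C is a plain Nim row of size 2, so its Grundy value is 2.
The value of a disjunctive sum is the nim-sum of the parts.
Combined value = 0 XOR 0 XOR 2 = 2.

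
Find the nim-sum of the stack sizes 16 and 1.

17

In binary:
  10000  (16)
  00001  (1)
  -----
  10001  (17)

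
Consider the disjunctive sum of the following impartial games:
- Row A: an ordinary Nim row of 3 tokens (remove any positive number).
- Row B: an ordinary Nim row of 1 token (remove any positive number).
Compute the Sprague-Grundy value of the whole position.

2

Row A is a plain Nim row of size 3, so its Grundy value is 3.
Row B is a plain Nim row of size 1, so its Grundy value is 1.
The value of a disjunctive sum is the nim-sum of the parts.
Combined value = 3 ⊕ 1 = 2.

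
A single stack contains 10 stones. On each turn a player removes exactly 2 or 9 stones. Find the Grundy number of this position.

1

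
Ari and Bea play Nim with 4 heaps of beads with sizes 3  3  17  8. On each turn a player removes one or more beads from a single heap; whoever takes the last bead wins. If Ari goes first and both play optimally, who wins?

Ari wins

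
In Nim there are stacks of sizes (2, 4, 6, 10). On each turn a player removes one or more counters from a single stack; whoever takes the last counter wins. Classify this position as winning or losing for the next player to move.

Winning position

In binary:
  0010  (2)
  0100  (4)
  0110  (6)
  1010  (10)
  ----
  1010  (10)
The nim-sum is 10 ≠ 0, so this is an N-position: the player to move can win.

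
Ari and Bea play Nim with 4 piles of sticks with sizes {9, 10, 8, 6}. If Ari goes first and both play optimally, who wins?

Compute the nim-sum pairwise:
9 XOR 10 = 3
3 XOR 8 = 11
11 XOR 6 = 13
The nim-sum is 13 ≠ 0, so this is an N-position: the player to move can win; Ari has a winning move.

Ari wins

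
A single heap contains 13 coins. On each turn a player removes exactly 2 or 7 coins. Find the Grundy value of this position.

Build the Grundy sequence with g(k) = mex{g(k−s) : s ∈ {2, 7}, s ≤ k}:
k:     0  1  2  3  4  5  6  7  8  9 10 11 12 13
g(k):  0  0  1  1  0  0  1  1  2  0  0  1  1  0
So g(13) = 0.

0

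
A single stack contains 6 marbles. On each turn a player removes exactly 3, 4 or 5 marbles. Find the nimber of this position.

Grundy values for subtraction set {3, 4, 5}:
k:     0  1  2  3  4  5  6
g(k):  0  0  0  1  1  1  2
So g(6) = 2.

2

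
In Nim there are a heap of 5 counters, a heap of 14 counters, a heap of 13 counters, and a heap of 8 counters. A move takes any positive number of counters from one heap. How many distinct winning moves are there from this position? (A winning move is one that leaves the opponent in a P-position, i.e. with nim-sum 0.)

3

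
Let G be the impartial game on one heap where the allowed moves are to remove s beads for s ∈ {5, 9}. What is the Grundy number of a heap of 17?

Compute g(0), g(1), … for moves {5, 9}:
k:     0  1  2  3  4  5  6  7  8  9 10 11 12 13 14 15 16 17
g(k):  0  0  0  0  0  1  1  1  1  1  2  2  2  2  0  0  0  0
So g(17) = 0.

0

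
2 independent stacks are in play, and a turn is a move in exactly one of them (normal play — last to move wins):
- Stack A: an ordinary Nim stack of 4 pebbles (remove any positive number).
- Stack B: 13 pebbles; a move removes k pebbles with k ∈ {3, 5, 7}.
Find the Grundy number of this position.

5

Stack A is a plain Nim stack of size 4, so its Grundy value is 4.
Grundy values for stack B (subtraction set {3, 5, 7}):
g(0) = mex{} = 0
g(1) = mex{} = 0
g(2) = mex{} = 0
g(3) = mex{0} = 1
g(4) = mex{0} = 1
g(5) = mex{0} = 1
g(6) = mex{0,1} = 2
g(7) = mex{0,1} = 2
g(8) = mex{0,1} = 2
g(9) = mex{0,1,2} = 3
g(10) = mex{1,2} = 0
g(11) = mex{1,2} = 0
g(12) = mex{1,2,3} = 0
g(13) = mex{0,2} = 1
So g(13) = 1.
The value of a disjunctive sum is the nim-sum of the parts.
Combined value = 4 XOR 1 = 5.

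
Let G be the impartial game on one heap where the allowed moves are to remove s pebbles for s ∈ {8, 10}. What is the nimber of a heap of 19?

0

Build the Grundy sequence with g(k) = mex{g(k−s) : s ∈ {8, 10}, s ≤ k}:
k:     0  1  2  3  4  5  6  7  8  9 10 11 12 13 14 15 16 17 18 19
g(k):  0  0  0  0  0  0  0  0  1  1  1  1  1  1  1  1  2  2  0  0
So g(19) = 0.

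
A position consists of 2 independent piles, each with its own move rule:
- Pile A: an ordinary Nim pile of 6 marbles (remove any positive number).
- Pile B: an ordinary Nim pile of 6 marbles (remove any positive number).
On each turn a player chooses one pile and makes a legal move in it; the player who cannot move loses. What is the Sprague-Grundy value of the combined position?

0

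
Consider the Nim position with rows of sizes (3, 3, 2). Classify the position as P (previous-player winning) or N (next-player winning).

N-position

Nim-sum: 3 ⊕ 3 ⊕ 2 = 2.
The nim-sum is 2 ≠ 0, so this is an N-position: the player to move can win.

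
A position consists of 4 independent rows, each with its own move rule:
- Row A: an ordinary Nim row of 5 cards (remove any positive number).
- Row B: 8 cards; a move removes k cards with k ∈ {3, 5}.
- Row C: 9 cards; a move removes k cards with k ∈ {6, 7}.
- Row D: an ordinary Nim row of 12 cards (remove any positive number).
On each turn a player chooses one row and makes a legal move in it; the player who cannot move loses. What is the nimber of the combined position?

Row A is a plain Nim row of size 5, so its Grundy value is 5.
Build the Grundy sequence for row B with g(k) = mex{g(k−s) : s ∈ {3, 5}, s ≤ k}:
g(0) = mex{} = 0
g(1) = mex{} = 0
g(2) = mex{} = 0
g(3) = mex{0} = 1
g(4) = mex{0} = 1
g(5) = mex{0} = 1
g(6) = mex{0,1} = 2
g(7) = mex{0,1} = 2
g(8) = mex{1} = 0
So g(8) = 0.
Build the Grundy sequence for row C with g(k) = mex{g(k−s) : s ∈ {6, 7}, s ≤ k}:
g(0) = mex{} = 0
g(1) = mex{} = 0
g(2) = mex{} = 0
g(3) = mex{} = 0
g(4) = mex{} = 0
g(5) = mex{} = 0
g(6) = mex{0} = 1
g(7) = mex{0} = 1
g(8) = mex{0} = 1
g(9) = mex{0} = 1
So g(9) = 1.
Row D is a plain Nim row of size 12, so its Grundy value is 12.
The value of a disjunctive sum is the nim-sum of the parts.
Combined value = 5 XOR 0 XOR 1 XOR 12 = 8.

8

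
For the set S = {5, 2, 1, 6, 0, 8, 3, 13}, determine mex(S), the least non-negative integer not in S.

4

The values 0, 1, 2, 3 are all present; 4 is the first non-negative integer missing from the set.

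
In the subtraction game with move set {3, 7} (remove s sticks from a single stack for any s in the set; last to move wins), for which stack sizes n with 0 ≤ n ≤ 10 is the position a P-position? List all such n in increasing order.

0, 1, 2, 6, 10

Build the Grundy sequence with g(k) = mex{g(k−s) : s ∈ {3, 7}, s ≤ k}:
k:     0  1  2  3  4  5  6  7  8  9 10
g(k):  0  0  0  1  1  1  0  2  2  1  0
The P-positions (g = 0) in 0..10 are 0, 1, 2, 6, 10.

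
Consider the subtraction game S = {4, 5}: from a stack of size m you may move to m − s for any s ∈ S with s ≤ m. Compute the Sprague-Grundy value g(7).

Grundy values for subtraction set {4, 5}:
k:     0  1  2  3  4  5  6  7
g(k):  0  0  0  0  1  1  1  1
So g(7) = 1.

1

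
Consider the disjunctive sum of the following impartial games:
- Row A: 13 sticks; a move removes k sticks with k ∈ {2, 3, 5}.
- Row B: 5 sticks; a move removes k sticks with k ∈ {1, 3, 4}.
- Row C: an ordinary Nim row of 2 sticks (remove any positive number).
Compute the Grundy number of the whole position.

2

Build the Grundy sequence for row A with g(k) = mex{g(k−s) : s ∈ {2, 3, 5}, s ≤ k}:
k:     0  1  2  3  4  5  6  7  8  9 10 11 12 13
g(k):  0  0  1  1  2  2  3  0  0  1  1  2  2  3
So g(13) = 3.
For row B, compute g(0), g(1), … with moves {1, 3, 4}:
g(0) = mex{} = 0
g(1) = mex{0} = 1
g(2) = mex{1} = 0
g(3) = mex{0} = 1
g(4) = mex{0,1} = 2
g(5) = mex{0,1,2} = 3
So g(5) = 3.
Row C is a plain Nim row of size 2, so its Grundy value is 2.
By the Sprague-Grundy theorem, the Grundy value of a sum of independent games is the XOR of the component values.
Combined value = 3 ⊕ 3 ⊕ 2 = 2.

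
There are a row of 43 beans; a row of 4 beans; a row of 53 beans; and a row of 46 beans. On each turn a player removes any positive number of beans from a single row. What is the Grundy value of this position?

52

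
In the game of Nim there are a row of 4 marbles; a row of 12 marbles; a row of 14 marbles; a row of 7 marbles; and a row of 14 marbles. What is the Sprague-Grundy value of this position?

15

Compute the nim-sum pairwise:
4 ⊕ 12 = 8
8 ⊕ 14 = 6
6 ⊕ 7 = 1
1 ⊕ 14 = 15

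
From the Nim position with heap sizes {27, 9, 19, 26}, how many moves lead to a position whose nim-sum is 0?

3

Nim-sum: 27 XOR 9 XOR 19 XOR 26 = 27.
The overall nim-sum is X = 27. A heap of size p has a winning move iff p XOR X < p (reduce it to p XOR X).
  27: 27 XOR 27 = 0 < 27 — winning move (to 0).
  9: 9 XOR 27 = 18 ≥ 9 — no move.
  19: 19 XOR 27 = 8 < 19 — winning move (to 8).
  26: 26 XOR 27 = 1 < 26 — winning move (to 1).
That gives 3 winning moves.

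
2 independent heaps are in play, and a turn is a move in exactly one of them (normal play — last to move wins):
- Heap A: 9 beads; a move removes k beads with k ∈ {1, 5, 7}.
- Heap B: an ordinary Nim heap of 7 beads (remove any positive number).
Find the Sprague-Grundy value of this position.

Build the Grundy sequence for heap A with g(k) = mex{g(k−s) : s ∈ {1, 5, 7}, s ≤ k}:
g(0) = mex{} = 0
g(1) = mex{0} = 1
g(2) = mex{1} = 0
g(3) = mex{0} = 1
g(4) = mex{1} = 0
g(5) = mex{0} = 1
g(6) = mex{1} = 0
g(7) = mex{0} = 1
g(8) = mex{1} = 0
g(9) = mex{0} = 1
So g(9) = 1.
Heap B is a plain Nim heap of size 7, so its Grundy value is 7.
By the Sprague-Grundy theorem, the Grundy value of a sum of independent games is the XOR of the component values.
Combined value = 1 ⊕ 7 = 6.

6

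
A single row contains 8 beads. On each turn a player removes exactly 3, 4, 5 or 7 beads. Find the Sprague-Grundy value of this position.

Compute g(0), g(1), … for moves {3, 4, 5, 7}:
k:     0  1  2  3  4  5  6  7  8
g(k):  0  0  0  1  1  1  2  2  2
So g(8) = 2.

2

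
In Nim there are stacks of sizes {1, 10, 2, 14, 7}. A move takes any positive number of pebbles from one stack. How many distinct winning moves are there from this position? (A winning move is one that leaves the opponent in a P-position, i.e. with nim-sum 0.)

Bitwise XOR of the heap sizes:
  0001  (1)
  1010  (10)
  0010  (2)
  1110  (14)
  0111  (7)
  ----
  0000  (0)
The nim-sum is already 0, so every move leaves a nonzero nim-sum — there are no winning moves.

0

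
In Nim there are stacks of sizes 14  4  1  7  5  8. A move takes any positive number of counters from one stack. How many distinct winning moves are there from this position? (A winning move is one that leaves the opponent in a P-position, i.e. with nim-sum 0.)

3

Nim-sum: 14 XOR 4 XOR 1 XOR 7 XOR 5 XOR 8 = 1.
The overall nim-sum is X = 1. A stack of size p has a winning move iff p XOR X < p (reduce it to p XOR X).
  14: 14 XOR 1 = 15 ≥ 14 — no move.
  4: 4 XOR 1 = 5 ≥ 4 — no move.
  1: 1 XOR 1 = 0 < 1 — winning move (to 0).
  7: 7 XOR 1 = 6 < 7 — winning move (to 6).
  5: 5 XOR 1 = 4 < 5 — winning move (to 4).
  8: 8 XOR 1 = 9 ≥ 8 — no move.
That gives 3 winning moves.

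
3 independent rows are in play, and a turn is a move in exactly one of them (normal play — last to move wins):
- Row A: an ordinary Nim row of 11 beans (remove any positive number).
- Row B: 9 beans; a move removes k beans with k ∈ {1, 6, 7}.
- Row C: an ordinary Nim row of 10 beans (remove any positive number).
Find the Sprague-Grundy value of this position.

Row A is a plain Nim row of size 11, so its Grundy value is 11.
For row B, compute g(0), g(1), … with moves {1, 6, 7}:
g(0) = mex{} = 0
g(1) = mex{0} = 1
g(2) = mex{1} = 0
g(3) = mex{0} = 1
g(4) = mex{1} = 0
g(5) = mex{0} = 1
g(6) = mex{0,1} = 2
g(7) = mex{0,1,2} = 3
g(8) = mex{0,1,3} = 2
g(9) = mex{0,1,2} = 3
So g(9) = 3.
Row C is a plain Nim row of size 10, so its Grundy value is 10.
The value of a disjunctive sum is the nim-sum of the parts.
Combined value = 11 ⊕ 3 ⊕ 10 = 2.

2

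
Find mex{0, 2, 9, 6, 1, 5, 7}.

3

The values 0, 1, 2 are all present; 3 is the first non-negative integer missing from the set.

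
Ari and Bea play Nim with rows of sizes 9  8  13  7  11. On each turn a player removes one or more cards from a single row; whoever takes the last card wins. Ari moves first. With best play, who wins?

Bea wins

Compute the nim-sum pairwise:
9 ^ 8 = 1
1 ^ 13 = 12
12 ^ 7 = 11
11 ^ 11 = 0
The nim-sum is 0, so this is a P-position: the player to move is in a losing position under optimal play; Ari is about to move from it and so loses — Bea wins.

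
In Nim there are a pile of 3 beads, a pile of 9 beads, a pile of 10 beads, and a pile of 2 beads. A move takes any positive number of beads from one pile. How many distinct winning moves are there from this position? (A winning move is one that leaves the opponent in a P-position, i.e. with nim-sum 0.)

Bitwise XOR of the heap sizes:
  0011  (3)
  1001  (9)
  1010  (10)
  0010  (2)
  ----
  0010  (2)
The overall nim-sum is X = 2. A pile of size p has a winning move iff p XOR X < p (reduce it to p XOR X).
  3: 3 XOR 2 = 1 < 3 — winning move (to 1).
  9: 9 XOR 2 = 11 ≥ 9 — no move.
  10: 10 XOR 2 = 8 < 10 — winning move (to 8).
  2: 2 XOR 2 = 0 < 2 — winning move (to 0).
That gives 3 winning moves.

3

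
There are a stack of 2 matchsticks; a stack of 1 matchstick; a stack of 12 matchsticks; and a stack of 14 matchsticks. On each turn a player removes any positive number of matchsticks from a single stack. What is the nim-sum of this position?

Nim-sum: 2 XOR 1 XOR 12 XOR 14 = 1.

1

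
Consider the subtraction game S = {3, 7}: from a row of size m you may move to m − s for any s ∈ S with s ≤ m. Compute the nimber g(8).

2

Grundy values for subtraction set {3, 7}:
g(0) = mex{} = 0
g(1) = mex{} = 0
g(2) = mex{} = 0
g(3) = mex{0} = 1
g(4) = mex{0} = 1
g(5) = mex{0} = 1
g(6) = mex{1} = 0
g(7) = mex{0,1} = 2
g(8) = mex{0,1} = 2
So g(8) = 2.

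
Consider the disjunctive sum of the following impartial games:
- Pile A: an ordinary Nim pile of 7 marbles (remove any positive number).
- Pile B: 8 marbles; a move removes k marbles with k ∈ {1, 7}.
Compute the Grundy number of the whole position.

7

Pile A is a plain Nim pile of size 7, so its Grundy value is 7.
Build the Grundy sequence for pile B with g(k) = mex{g(k−s) : s ∈ {1, 7}, s ≤ k}:
g(0) = mex{} = 0
g(1) = mex{0} = 1
g(2) = mex{1} = 0
g(3) = mex{0} = 1
g(4) = mex{1} = 0
g(5) = mex{0} = 1
g(6) = mex{1} = 0
g(7) = mex{0} = 1
g(8) = mex{1} = 0
So g(8) = 0.
By the Sprague-Grundy theorem, the Grundy value of a sum of independent games is the XOR of the component values.
Combined value = 7 XOR 0 = 7.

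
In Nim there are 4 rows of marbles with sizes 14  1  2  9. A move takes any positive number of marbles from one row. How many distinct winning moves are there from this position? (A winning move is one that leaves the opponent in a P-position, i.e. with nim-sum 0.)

Write each in binary and XOR column by column:
  1110  (14)
  0001  (1)
  0010  (2)
  1001  (9)
  ----
  0100  (4)
The overall nim-sum is X = 4. A row of size p has a winning move iff p XOR X < p (reduce it to p XOR X).
  14: 14 XOR 4 = 10 < 14 — winning move (to 10).
  1: 1 XOR 4 = 5 ≥ 1 — no move.
  2: 2 XOR 4 = 6 ≥ 2 — no move.
  9: 9 XOR 4 = 13 ≥ 9 — no move.
That gives 1 winning move.

1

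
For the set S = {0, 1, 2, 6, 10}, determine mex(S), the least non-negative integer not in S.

3

The values 0, 1, 2 are all present; 3 is the first non-negative integer missing from the set.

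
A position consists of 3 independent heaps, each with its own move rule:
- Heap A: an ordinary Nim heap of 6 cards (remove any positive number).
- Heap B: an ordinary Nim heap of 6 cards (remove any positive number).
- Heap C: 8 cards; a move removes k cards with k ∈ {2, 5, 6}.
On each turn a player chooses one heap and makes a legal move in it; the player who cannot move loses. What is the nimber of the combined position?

Heap A is a plain Nim heap of size 6, so its Grundy value is 6.
Heap B is a plain Nim heap of size 6, so its Grundy value is 6.
Grundy values for heap C (subtraction set {2, 5, 6}):
k:     0  1  2  3  4  5  6  7  8
g(k):  0  0  1  1  0  2  1  3  0
So g(8) = 0.
The value of a disjunctive sum is the nim-sum of the parts.
Combined value = 6 XOR 6 XOR 0 = 0.

0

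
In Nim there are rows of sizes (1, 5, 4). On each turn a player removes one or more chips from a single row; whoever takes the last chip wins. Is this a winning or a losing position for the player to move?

Losing position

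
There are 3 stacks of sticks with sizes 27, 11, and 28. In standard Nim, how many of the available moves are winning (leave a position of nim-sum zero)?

In binary:
  11011  (27)
  01011  (11)
  11100  (28)
  -----
  01100  (12)
The overall nim-sum is X = 12. A stack of size p has a winning move iff p XOR X < p (reduce it to p XOR X).
  27: 27 XOR 12 = 23 < 27 — winning move (to 23).
  11: 11 XOR 12 = 7 < 11 — winning move (to 7).
  28: 28 XOR 12 = 16 < 28 — winning move (to 16).
That gives 3 winning moves.

3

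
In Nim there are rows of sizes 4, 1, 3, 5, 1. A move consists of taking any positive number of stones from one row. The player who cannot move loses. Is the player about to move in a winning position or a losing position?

Compute the nim-sum pairwise:
4 XOR 1 = 5
5 XOR 3 = 6
6 XOR 5 = 3
3 XOR 1 = 2
The nim-sum is 2 ≠ 0, so this is an N-position: the player to move can win.

Winning position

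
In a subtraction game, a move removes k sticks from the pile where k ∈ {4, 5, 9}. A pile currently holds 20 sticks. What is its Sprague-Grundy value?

1

Build the Grundy sequence with g(k) = mex{g(k−s) : s ∈ {4, 5, 9}, s ≤ k}:
k:     0  1  2  3  4  5  6  7  8  9 10 11 12 13 14 15 16 17 18 19 20
g(k):  0  0  0  0  1  1  1  1  2  2  2  2  3  0  0  0  0  1  1  1  1
So g(20) = 1.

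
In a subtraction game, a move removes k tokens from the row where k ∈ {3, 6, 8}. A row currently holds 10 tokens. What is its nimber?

Compute g(0), g(1), … for moves {3, 6, 8}:
g(0) = mex{} = 0
g(1) = mex{} = 0
g(2) = mex{} = 0
g(3) = mex{0} = 1
g(4) = mex{0} = 1
g(5) = mex{0} = 1
g(6) = mex{0,1} = 2
g(7) = mex{0,1} = 2
g(8) = mex{0,1} = 2
g(9) = mex{0,1,2} = 3
g(10) = mex{0,1,2} = 3
So g(10) = 3.

3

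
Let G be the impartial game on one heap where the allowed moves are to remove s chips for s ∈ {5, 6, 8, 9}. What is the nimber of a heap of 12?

Grundy values for subtraction set {5, 6, 8, 9}:
k:     0  1  2  3  4  5  6  7  8  9 10 11 12
g(k):  0  0  0  0  0  1  1  1  1  1  2  2  2
So g(12) = 2.

2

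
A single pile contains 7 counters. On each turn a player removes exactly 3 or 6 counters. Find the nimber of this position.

Build the Grundy sequence with g(k) = mex{g(k−s) : s ∈ {3, 6}, s ≤ k}:
g(0) = mex{} = 0
g(1) = mex{} = 0
g(2) = mex{} = 0
g(3) = mex{0} = 1
g(4) = mex{0} = 1
g(5) = mex{0} = 1
g(6) = mex{0,1} = 2
g(7) = mex{0,1} = 2
So g(7) = 2.

2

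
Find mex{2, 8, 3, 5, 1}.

0

0 is not in the set, so the mex is 0.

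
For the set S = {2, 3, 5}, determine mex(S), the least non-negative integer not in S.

0

0 is not in the set, so the mex is 0.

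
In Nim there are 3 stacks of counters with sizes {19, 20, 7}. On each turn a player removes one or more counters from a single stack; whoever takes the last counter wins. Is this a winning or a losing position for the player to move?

In binary:
  10011  (19)
  10100  (20)
  00111  (7)
  -----
  00000  (0)
The nim-sum is 0, so this is a P-position: the player to move is in a losing position under optimal play.

Losing position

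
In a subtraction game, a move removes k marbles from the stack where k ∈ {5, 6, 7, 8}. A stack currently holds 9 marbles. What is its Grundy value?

1

Build the Grundy sequence with g(k) = mex{g(k−s) : s ∈ {5, 6, 7, 8}, s ≤ k}:
k:     0  1  2  3  4  5  6  7  8  9
g(k):  0  0  0  0  0  1  1  1  1  1
So g(9) = 1.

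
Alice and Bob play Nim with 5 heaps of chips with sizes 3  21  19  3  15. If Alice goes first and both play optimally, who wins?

In binary:
  00011  (3)
  10101  (21)
  10011  (19)
  00011  (3)
  01111  (15)
  -----
  01001  (9)
The nim-sum is 9 ≠ 0, so this is an N-position: the player to move can win; Alice has a winning move.

Alice wins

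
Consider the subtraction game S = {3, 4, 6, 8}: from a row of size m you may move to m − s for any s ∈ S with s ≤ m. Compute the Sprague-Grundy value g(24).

0

Build the Grundy sequence with g(k) = mex{g(k−s) : s ∈ {3, 4, 6, 8}, s ≤ k}:
k:     0  1  2  3  4  5  6  7  8  9 10 11 12 13 14 15 16 17 18 19 20 21 22 23 24
g(k):  0  0  0  1  1  1  2  2  2  3  3  0  0  0  1  1  1  2  2  2  3  3  0  0  0
So g(24) = 0.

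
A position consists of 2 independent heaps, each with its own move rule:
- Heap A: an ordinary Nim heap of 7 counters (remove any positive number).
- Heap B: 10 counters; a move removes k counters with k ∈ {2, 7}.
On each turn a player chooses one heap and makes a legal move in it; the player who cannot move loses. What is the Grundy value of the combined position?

Heap A is a plain Nim heap of size 7, so its Grundy value is 7.
For heap B, compute g(0), g(1), … with moves {2, 7}:
g(0) = mex{} = 0
g(1) = mex{} = 0
g(2) = mex{0} = 1
g(3) = mex{0} = 1
g(4) = mex{1} = 0
g(5) = mex{1} = 0
g(6) = mex{0} = 1
g(7) = mex{0} = 1
g(8) = mex{0,1} = 2
g(9) = mex{1} = 0
g(10) = mex{1,2} = 0
So g(10) = 0.
The value of a disjunctive sum is the nim-sum of the parts.
Combined value = 7 XOR 0 = 7.

7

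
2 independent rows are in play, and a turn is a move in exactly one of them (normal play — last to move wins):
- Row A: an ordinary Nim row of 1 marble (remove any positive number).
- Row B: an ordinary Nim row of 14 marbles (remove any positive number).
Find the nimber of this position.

15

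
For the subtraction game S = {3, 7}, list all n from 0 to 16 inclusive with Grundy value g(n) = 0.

Grundy values for subtraction set {3, 7}:
k:     0  1  2  3  4  5  6  7  8  9 10 11 12 13 14 15 16
g(k):  0  0  0  1  1  1  0  2  2  1  0  0  0  1  1  1  0
The P-positions (g = 0) in 0..16 are 0, 1, 2, 6, 10, 11, 12, 16.

0, 1, 2, 6, 10, 11, 12, 16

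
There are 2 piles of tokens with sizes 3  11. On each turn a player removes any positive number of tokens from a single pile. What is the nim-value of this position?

Compute the nim-sum pairwise:
3 ^ 11 = 8

8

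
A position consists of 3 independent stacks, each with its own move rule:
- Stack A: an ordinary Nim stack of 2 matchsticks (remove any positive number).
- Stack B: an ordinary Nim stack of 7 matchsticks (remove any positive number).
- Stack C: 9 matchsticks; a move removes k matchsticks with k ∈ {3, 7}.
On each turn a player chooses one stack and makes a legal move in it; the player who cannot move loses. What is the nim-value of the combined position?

4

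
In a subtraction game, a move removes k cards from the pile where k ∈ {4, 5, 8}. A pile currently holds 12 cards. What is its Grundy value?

Compute g(0), g(1), … for moves {4, 5, 8}:
k:     0  1  2  3  4  5  6  7  8  9 10 11 12
g(k):  0  0  0  0  1  1  1  1  2  2  2  2  0
So g(12) = 0.

0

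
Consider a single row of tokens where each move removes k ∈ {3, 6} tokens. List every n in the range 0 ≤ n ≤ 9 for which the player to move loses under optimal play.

Compute g(0), g(1), … for moves {3, 6}:
k:     0  1  2  3  4  5  6  7  8  9
g(k):  0  0  0  1  1  1  2  2  2  0
The P-positions (g = 0) in 0..9 are 0, 1, 2, 9.

0, 1, 2, 9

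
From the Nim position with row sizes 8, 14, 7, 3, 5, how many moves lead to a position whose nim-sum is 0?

3

Compute the nim-sum pairwise:
8 ^ 14 = 6
6 ^ 7 = 1
1 ^ 3 = 2
2 ^ 5 = 7
The overall nim-sum is X = 7. A row of size p has a winning move iff p XOR X < p (reduce it to p XOR X).
  8: 8 XOR 7 = 15 ≥ 8 — no move.
  14: 14 XOR 7 = 9 < 14 — winning move (to 9).
  7: 7 XOR 7 = 0 < 7 — winning move (to 0).
  3: 3 XOR 7 = 4 ≥ 3 — no move.
  5: 5 XOR 7 = 2 < 5 — winning move (to 2).
That gives 3 winning moves.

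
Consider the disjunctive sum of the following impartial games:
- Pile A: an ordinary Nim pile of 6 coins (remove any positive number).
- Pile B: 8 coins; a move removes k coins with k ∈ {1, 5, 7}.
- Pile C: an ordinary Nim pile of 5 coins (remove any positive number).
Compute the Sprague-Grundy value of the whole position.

Pile A is a plain Nim pile of size 6, so its Grundy value is 6.
Grundy values for pile B (subtraction set {1, 5, 7}):
k:     0  1  2  3  4  5  6  7  8
g(k):  0  1  0  1  0  1  0  1  0
So g(8) = 0.
Pile C is a plain Nim pile of size 5, so its Grundy value is 5.
The value of a disjunctive sum is the nim-sum of the parts.
Combined value = 6 ⊕ 0 ⊕ 5 = 3.

3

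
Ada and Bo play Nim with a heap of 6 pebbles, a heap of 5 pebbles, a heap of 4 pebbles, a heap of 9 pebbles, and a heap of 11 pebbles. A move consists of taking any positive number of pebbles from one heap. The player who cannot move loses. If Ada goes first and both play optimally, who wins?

Write each in binary and XOR column by column:
  0110  (6)
  0101  (5)
  0100  (4)
  1001  (9)
  1011  (11)
  ----
  0101  (5)
The nim-sum is 5 ≠ 0, so this is an N-position: the player to move can win; Ada has a winning move.

Ada wins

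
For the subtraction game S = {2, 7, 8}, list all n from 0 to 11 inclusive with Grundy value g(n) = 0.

0, 1, 4, 5, 10

Compute g(0), g(1), … for moves {2, 7, 8}:
k:     0  1  2  3  4  5  6  7  8  9 10 11
g(k):  0  0  1  1  0  0  1  1  2  2  0  3
The P-positions (g = 0) in 0..11 are 0, 1, 4, 5, 10.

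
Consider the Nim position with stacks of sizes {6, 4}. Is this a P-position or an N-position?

Write each in binary and XOR column by column:
  110  (6)
  100  (4)
  ---
  010  (2)
The nim-sum is 2 ≠ 0, so this is an N-position: the player to move can win.

N-position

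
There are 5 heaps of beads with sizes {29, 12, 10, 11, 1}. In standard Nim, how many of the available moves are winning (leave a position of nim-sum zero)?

In binary:
  11101  (29)
  01100  (12)
  01010  (10)
  01011  (11)
  00001  (1)
  -----
  10001  (17)
The overall nim-sum is X = 17. A heap of size p has a winning move iff p XOR X < p (reduce it to p XOR X).
  29: 29 XOR 17 = 12 < 29 — winning move (to 12).
  12: 12 XOR 17 = 29 ≥ 12 — no move.
  10: 10 XOR 17 = 27 ≥ 10 — no move.
  11: 11 XOR 17 = 26 ≥ 11 — no move.
  1: 1 XOR 17 = 16 ≥ 1 — no move.
That gives 1 winning move.

1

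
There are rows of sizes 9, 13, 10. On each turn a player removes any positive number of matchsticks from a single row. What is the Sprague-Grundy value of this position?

14

Bitwise XOR of the heap sizes:
  1001  (9)
  1101  (13)
  1010  (10)
  ----
  1110  (14)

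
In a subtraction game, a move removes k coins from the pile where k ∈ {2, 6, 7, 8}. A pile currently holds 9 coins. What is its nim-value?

2

Grundy values for subtraction set {2, 6, 7, 8}:
k:     0  1  2  3  4  5  6  7  8  9
g(k):  0  0  1  1  0  0  1  1  2  2
So g(9) = 2.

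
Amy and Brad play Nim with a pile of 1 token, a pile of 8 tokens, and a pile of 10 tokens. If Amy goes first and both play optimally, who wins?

Amy wins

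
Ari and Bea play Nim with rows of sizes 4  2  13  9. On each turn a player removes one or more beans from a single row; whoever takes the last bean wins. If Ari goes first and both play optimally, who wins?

Ari wins

Compute the nim-sum pairwise:
4 ⊕ 2 = 6
6 ⊕ 13 = 11
11 ⊕ 9 = 2
The nim-sum is 2 ≠ 0, so this is an N-position: the player to move can win; Ari has a winning move.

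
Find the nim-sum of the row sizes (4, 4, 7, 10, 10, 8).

15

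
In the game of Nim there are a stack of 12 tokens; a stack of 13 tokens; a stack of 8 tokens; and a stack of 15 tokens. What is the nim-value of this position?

Nim-sum: 12 XOR 13 XOR 8 XOR 15 = 6.

6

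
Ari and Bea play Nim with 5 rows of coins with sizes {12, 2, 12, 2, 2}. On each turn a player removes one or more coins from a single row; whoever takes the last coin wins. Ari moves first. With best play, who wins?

In binary:
  1100  (12)
  0010  (2)
  1100  (12)
  0010  (2)
  0010  (2)
  ----
  0010  (2)
The nim-sum is 2 ≠ 0, so this is an N-position: the player to move can win; Ari has a winning move.

Ari wins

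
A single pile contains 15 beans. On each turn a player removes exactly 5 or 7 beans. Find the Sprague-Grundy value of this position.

0

Grundy values for subtraction set {5, 7}:
k:     0  1  2  3  4  5  6  7  8  9 10 11 12 13 14 15
g(k):  0  0  0  0  0  1  1  1  1  1  2  2  0  0  0  0
So g(15) = 0.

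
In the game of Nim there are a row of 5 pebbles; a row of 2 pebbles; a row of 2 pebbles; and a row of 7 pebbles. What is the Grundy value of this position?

2

Nim-sum: 5 XOR 2 XOR 2 XOR 7 = 2.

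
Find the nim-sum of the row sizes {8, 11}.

3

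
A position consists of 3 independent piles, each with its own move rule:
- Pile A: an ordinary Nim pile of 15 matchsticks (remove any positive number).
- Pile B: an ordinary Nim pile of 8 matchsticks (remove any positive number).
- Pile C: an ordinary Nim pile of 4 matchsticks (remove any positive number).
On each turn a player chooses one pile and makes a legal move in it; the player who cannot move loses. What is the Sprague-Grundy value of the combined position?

3

Pile A is a plain Nim pile of size 15, so its Grundy value is 15.
Pile B is a plain Nim pile of size 8, so its Grundy value is 8.
Pile C is a plain Nim pile of size 4, so its Grundy value is 4.
The value of a disjunctive sum is the nim-sum of the parts.
Combined value = 15 XOR 8 XOR 4 = 3.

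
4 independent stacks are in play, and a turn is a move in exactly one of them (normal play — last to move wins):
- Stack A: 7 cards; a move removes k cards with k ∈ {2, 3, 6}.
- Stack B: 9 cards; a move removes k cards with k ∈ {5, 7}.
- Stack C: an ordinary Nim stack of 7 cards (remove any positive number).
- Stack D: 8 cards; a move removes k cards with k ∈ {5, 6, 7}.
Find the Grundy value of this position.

Grundy values for stack A (subtraction set {2, 3, 6}):
k:     0  1  2  3  4  5  6  7
g(k):  0  0  1  1  2  0  3  1
So g(7) = 1.
Grundy values for stack B (subtraction set {5, 7}):
k:     0  1  2  3  4  5  6  7  8  9
g(k):  0  0  0  0  0  1  1  1  1  1
So g(9) = 1.
Stack C is a plain Nim stack of size 7, so its Grundy value is 7.
Grundy values for stack D (subtraction set {5, 6, 7}):
g(0) = mex{} = 0
g(1) = mex{} = 0
g(2) = mex{} = 0
g(3) = mex{} = 0
g(4) = mex{} = 0
g(5) = mex{0} = 1
g(6) = mex{0} = 1
g(7) = mex{0} = 1
g(8) = mex{0} = 1
So g(8) = 1.
By the Sprague-Grundy theorem, the Grundy value of a sum of independent games is the XOR of the component values.
Combined value = 1 XOR 1 XOR 7 XOR 1 = 6.

6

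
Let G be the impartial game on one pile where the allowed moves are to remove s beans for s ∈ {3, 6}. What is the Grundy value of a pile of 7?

Build the Grundy sequence with g(k) = mex{g(k−s) : s ∈ {3, 6}, s ≤ k}:
g(0) = mex{} = 0
g(1) = mex{} = 0
g(2) = mex{} = 0
g(3) = mex{0} = 1
g(4) = mex{0} = 1
g(5) = mex{0} = 1
g(6) = mex{0,1} = 2
g(7) = mex{0,1} = 2
So g(7) = 2.

2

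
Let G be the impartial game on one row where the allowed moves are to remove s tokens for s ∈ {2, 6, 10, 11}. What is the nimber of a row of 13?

Grundy values for subtraction set {2, 6, 10, 11}:
g(0) = mex{} = 0
g(1) = mex{} = 0
g(2) = mex{0} = 1
g(3) = mex{0} = 1
g(4) = mex{1} = 0
g(5) = mex{1} = 0
g(6) = mex{0} = 1
g(7) = mex{0} = 1
g(8) = mex{1} = 0
g(9) = mex{1} = 0
g(10) = mex{0} = 1
g(11) = mex{0} = 1
g(12) = mex{0,1} = 2
g(13) = mex{1} = 0
So g(13) = 0.

0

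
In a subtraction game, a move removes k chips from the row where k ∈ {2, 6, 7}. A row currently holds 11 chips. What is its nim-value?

Compute g(0), g(1), … for moves {2, 6, 7}:
k:     0  1  2  3  4  5  6  7  8  9 10 11
g(k):  0  0  1  1  0  0  1  1  2  0  3  1
So g(11) = 1.

1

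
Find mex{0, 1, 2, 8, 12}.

The values 0, 1, 2 are all present; 3 is the first non-negative integer missing from the set.

3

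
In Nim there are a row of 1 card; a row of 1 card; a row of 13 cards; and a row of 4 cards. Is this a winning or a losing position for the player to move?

Nim-sum: 1 XOR 1 XOR 13 XOR 4 = 9.
The nim-sum is 9 ≠ 0, so this is an N-position: the player to move can win.

Winning position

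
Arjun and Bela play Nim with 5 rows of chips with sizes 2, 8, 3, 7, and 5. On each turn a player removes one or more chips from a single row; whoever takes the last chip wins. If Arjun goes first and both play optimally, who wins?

Arjun wins

Nim-sum: 2 ⊕ 8 ⊕ 3 ⊕ 7 ⊕ 5 = 11.
The nim-sum is 11 ≠ 0, so this is an N-position: the player to move can win; Arjun has a winning move.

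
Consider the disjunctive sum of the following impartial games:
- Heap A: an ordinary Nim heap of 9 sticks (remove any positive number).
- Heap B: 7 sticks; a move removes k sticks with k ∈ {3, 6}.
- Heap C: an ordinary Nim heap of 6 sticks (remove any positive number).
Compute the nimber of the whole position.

13

Heap A is a plain Nim heap of size 9, so its Grundy value is 9.
For heap B, compute g(0), g(1), … with moves {3, 6}:
k:     0  1  2  3  4  5  6  7
g(k):  0  0  0  1  1  1  2  2
So g(7) = 2.
Heap C is a plain Nim heap of size 6, so its Grundy value is 6.
By the Sprague-Grundy theorem, the Grundy value of a sum of independent games is the XOR of the component values.
Combined value = 9 XOR 2 XOR 6 = 13.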